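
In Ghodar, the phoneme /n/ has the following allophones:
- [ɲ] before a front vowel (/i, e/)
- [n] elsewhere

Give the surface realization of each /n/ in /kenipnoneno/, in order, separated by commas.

Occurrence 1 (position 3): before a front vowel (/i, e/) → [ɲ].
Occurrence 2 (position 6): no conditioning environment matches → elsewhere allophone [n].
Occurrence 3 (position 8): before a front vowel (/i, e/) → [ɲ].
Occurrence 4 (position 10): no conditioning environment matches → elsewhere allophone [n].

[ɲ], [n], [ɲ], [n]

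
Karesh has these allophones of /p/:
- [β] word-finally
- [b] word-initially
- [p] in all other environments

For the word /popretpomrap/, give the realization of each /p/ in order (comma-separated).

Occurrence 1 (position 1): word-initially → [b].
Occurrence 2 (position 3): no conditioning environment matches → elsewhere allophone [p].
Occurrence 3 (position 7): no conditioning environment matches → elsewhere allophone [p].
Occurrence 4 (position 12): word-finally → [β].

[b], [p], [p], [β]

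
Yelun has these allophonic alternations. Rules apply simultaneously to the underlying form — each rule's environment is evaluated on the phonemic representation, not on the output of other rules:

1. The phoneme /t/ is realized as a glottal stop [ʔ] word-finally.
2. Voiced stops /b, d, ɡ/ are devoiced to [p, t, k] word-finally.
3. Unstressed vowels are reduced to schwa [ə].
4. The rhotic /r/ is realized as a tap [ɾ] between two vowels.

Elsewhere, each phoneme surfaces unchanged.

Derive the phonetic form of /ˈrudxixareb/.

[ˈrudxəxəɾəp]

/r/ (word-initial) is in the target of rule 4 but the environment (between two vowels) is not met → [r].
/u/ — between /r/ and /d/; rule 3 does not apply here → [u].
/d/ (between /u/ and /x/) fails the environment for rule 2, so it stays [d].
/x/ (between /d/ and /i/): no rule targets it → [x].
/i/ meets the environment for rule 3 (in an unstressed syllable) → [ə].
/x/ (between /i/ and /a/) is unaffected → [x].
Rule 3 applies to /a/ (between /x/ and /r/: in an unstressed syllable) → [ə].
/r/ (between /a/ and /e/) occurs between two vowels → [ɾ] by rule 4.
/e/ (between /r/ and /b/): in an unstressed syllable, so rule 3 applies → [ə].
/b/ meets the environment for rule 2 (word-finally) → [p].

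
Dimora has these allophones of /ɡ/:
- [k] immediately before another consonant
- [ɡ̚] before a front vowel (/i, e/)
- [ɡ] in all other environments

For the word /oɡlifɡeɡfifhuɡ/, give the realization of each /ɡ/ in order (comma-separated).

Occurrence 1 (position 2): immediately before another consonant → [k].
Occurrence 2 (position 6): before a front vowel (/i, e/) → [ɡ̚].
Occurrence 3 (position 8): immediately before another consonant → [k].
Occurrence 4 (position 14): no conditioning environment matches → elsewhere allophone [ɡ].

[k], [ɡ̚], [k], [ɡ]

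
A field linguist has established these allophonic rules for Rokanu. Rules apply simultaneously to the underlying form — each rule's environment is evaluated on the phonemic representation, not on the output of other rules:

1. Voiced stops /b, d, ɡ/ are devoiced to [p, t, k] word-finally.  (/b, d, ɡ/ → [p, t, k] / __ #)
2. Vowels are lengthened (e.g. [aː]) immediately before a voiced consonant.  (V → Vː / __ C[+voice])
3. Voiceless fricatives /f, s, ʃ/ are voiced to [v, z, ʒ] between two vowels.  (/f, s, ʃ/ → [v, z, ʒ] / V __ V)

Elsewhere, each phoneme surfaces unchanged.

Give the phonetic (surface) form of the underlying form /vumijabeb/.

/u/ (between /v/ and /m/) occurs before a voiced consonant → [uː] by rule 2.
Rule 2 applies to /i/ (between /m/ and /j/: before a voiced consonant) → [iː].
/a/ (between /j/ and /b/): before a voiced consonant, so rule 2 applies → [aː].
/b/ (between /a/ and /e/) is in the target of rule 1 but the environment (word-finally) is not met → [b].
Rule 2 applies to /e/ (between /b/ and /b/: before a voiced consonant) → [eː].
Rule 1 applies to /b/ (word-final: word-finally) → [p].

[vuːmiːjaːbeːp]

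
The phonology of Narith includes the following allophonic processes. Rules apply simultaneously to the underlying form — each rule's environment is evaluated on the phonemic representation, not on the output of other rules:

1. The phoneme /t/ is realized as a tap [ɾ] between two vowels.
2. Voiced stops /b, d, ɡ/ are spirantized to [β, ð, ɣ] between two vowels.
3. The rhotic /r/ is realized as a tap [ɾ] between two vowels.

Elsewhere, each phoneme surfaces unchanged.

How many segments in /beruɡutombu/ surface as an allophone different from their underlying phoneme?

3

Segments that undergo a rule: /r/ → [ɾ] (rule 3); /ɡ/ → [ɣ] (rule 2); /t/ → [ɾ] (rule 1).
All other segments surface unchanged.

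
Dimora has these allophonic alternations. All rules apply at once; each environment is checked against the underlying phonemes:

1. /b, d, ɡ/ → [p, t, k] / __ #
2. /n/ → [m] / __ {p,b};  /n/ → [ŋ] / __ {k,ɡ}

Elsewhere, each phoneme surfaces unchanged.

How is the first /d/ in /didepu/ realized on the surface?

[d]

/d/ (word-initial) fails the environment for rule 1, so it stays [d].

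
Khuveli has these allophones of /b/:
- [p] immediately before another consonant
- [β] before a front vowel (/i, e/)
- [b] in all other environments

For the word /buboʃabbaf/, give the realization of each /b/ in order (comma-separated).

[b], [b], [p], [b]

Occurrence 1 (position 1): no conditioning environment matches → elsewhere allophone [b].
Occurrence 2 (position 3): no conditioning environment matches → elsewhere allophone [b].
Occurrence 3 (position 7): immediately before another consonant → [p].
Occurrence 4 (position 8): no conditioning environment matches → elsewhere allophone [b].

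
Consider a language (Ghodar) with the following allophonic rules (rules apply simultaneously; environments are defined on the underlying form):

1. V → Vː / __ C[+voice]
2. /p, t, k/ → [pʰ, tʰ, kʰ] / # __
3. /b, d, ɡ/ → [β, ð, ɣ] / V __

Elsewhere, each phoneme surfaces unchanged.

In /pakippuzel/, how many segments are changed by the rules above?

Segments that undergo a rule: /p/ → [pʰ] (rule 2); /u/ → [uː] (rule 1); /e/ → [eː] (rule 1).
All other segments surface unchanged.

3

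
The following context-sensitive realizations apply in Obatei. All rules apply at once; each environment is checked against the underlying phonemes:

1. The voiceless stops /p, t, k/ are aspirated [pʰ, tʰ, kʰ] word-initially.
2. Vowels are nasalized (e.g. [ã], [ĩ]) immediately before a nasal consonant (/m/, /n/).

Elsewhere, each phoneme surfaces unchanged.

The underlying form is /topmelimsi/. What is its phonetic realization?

[tʰopmelĩmsi]

/t/ meets the environment for rule 1 (word-initially) → [tʰ].
/o/ — between /t/ and /p/; rule 2 does not apply here → [o].
/p/ (between /o/ and /m/) is in the target of rule 1 but the environment (word-initially) is not met → [p].
/m/ — not in any rule's target class → [m].
/e/ (between /m/ and /l/): rule 2 targets it, but not before a nasal consonant → unchanged [e].
/l/ (between /e/ and /i/): no rule targets it → [l].
Rule 2 applies to /i/ (between /l/ and /m/: before a nasal consonant) → [ĩ].
/m/ stays [m].
/s/ (between /m/ and /i/) is unaffected → [s].
/i/ (word-final): rule 2 targets it, but not before a nasal consonant → unchanged [i].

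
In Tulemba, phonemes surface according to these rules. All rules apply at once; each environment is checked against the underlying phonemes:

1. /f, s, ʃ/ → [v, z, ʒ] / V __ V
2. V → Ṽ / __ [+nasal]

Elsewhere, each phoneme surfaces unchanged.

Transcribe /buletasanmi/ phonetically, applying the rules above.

/b/ (word-initial) is unaffected → [b].
/u/ (between /b/ and /l/) fails the environment for rule 2, so it stays [u].
/l/ (between /u/ and /e/): no rule targets it → [l].
/e/ (between /l/ and /t/): rule 2 targets it, but not before a nasal consonant → unchanged [e].
/t/ (between /e/ and /a/): no rule targets it → [t].
/a/ (between /t/ and /s/): rule 2 targets it, but not before a nasal consonant → unchanged [a].
/s/ (between /a/ and /a/): between two vowels, so rule 1 applies → [z].
/a/ (between /s/ and /n/) occurs before a nasal consonant → [ã] by rule 2.
/n/ — not in any rule's target class → [n].
/m/ (between /n/ and /i/) is unaffected → [m].
/i/ (word-final): rule 2 targets it, but not before a nasal consonant → unchanged [i].

[buletazãnmi]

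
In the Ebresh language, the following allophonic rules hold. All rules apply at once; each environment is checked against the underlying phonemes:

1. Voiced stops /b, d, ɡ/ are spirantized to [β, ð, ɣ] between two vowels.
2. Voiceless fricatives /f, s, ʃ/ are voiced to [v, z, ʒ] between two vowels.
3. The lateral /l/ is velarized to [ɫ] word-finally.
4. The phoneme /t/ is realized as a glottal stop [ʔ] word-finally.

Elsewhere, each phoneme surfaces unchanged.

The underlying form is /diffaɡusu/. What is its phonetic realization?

/d/ — word-initial; rule 1 does not apply here → [d].
/i/ — not in any rule's target class → [i].
/f/ (between /i/ and /f/) is in the target of rule 2 but the environment (between two vowels) is not met → [f].
/f/ (between /f/ and /a/) is in the target of rule 2 but the environment (between two vowels) is not met → [f].
/a/ stays [a].
/ɡ/ — between /a/ and /u/, between two vowels — surfaces as [ɣ] (rule 1).
/u/ (between /ɡ/ and /s/): no rule targets it → [u].
/s/ — between /u/ and /u/, between two vowels — surfaces as [z] (rule 2).
/u/ — not in any rule's target class → [u].

[diffaɣuzu]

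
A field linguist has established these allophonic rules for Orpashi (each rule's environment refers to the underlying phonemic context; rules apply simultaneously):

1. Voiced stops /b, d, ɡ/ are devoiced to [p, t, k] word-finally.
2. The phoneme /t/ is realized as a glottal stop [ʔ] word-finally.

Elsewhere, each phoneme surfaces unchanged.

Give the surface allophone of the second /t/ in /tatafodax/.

/t/ (between /a/ and /a/) fails the environment for rule 2, so it stays [t].

[t]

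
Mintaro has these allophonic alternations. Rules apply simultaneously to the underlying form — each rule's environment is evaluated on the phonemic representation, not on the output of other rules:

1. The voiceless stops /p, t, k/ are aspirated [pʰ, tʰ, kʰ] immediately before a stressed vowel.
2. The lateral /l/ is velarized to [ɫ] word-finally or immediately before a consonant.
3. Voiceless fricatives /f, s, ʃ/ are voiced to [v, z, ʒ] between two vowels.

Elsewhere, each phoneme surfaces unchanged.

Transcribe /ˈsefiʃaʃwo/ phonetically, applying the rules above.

[ˈseviʒaʃwo]

/s/ — word-initial; rule 3 does not apply here → [s].
/e/ (between /s/ and /f/): no rule targets it → [e].
/f/ (between /e/ and /i/): between two vowels, so rule 3 applies → [v].
/i/ — not in any rule's target class → [i].
/ʃ/ (between /i/ and /a/) occurs between two vowels → [ʒ] by rule 3.
/a/ stays [a].
/ʃ/ — between /a/ and /w/; rule 3 does not apply here → [ʃ].
/w/ — not in any rule's target class → [w].
/o/ (word-final) is unaffected → [o].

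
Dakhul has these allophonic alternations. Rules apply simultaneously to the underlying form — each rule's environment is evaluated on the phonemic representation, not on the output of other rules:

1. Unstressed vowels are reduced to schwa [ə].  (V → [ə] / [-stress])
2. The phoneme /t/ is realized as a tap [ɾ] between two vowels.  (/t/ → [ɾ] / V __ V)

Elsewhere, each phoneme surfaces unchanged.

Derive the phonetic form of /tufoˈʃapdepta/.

/t/ (word-initial): rule 2 targets it, but not between two vowels → unchanged [t].
/u/ (between /t/ and /f/) occurs in an unstressed syllable → [ə] by rule 1.
/f/ stays [f].
Rule 1 applies to /o/ (between /f/ and /ʃ/: in an unstressed syllable) → [ə].
/ʃ/ (between /o/ and /a/): no rule targets it → [ʃ].
/a/ (between /ʃ/ and /p/) fails the environment for rule 1, so it stays [a].
/p/ — not in any rule's target class → [p].
/d/ (between /p/ and /e/): no rule targets it → [d].
/e/ (between /d/ and /p/): in an unstressed syllable, so rule 1 applies → [ə].
/p/ (between /e/ and /t/) is unaffected → [p].
/t/ (between /p/ and /a/): rule 2 targets it, but not between two vowels → unchanged [t].
/a/ (word-final) occurs in an unstressed syllable → [ə] by rule 1.

[təfəˈʃapdəptə]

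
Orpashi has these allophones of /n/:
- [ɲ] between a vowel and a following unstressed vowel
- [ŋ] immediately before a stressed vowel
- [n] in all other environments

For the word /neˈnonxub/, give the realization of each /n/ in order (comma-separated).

Occurrence 1 (position 1): no conditioning environment matches → elsewhere allophone [n].
Occurrence 2 (position 3): immediately before a stressed vowel → [ŋ].
Occurrence 3 (position 5): no conditioning environment matches → elsewhere allophone [n].

[n], [ŋ], [n]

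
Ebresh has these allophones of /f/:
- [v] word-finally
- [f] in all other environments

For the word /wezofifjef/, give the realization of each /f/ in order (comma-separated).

[f], [f], [v]

Occurrence 1 (position 5): no conditioning environment matches → elsewhere allophone [f].
Occurrence 2 (position 7): no conditioning environment matches → elsewhere allophone [f].
Occurrence 3 (position 10): word-finally → [v].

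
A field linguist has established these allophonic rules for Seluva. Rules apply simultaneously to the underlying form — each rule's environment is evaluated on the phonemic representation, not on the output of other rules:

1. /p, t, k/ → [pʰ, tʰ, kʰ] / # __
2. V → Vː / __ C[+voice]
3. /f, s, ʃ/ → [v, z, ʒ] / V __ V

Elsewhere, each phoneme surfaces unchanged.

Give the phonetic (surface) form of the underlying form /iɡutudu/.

[iːɡutuːdu]

/i/ (word-initial): before a voiced consonant, so rule 2 applies → [iː].
/u/ (between /ɡ/ and /t/) is in the target of rule 2 but the environment (before a voiced consonant) is not met → [u].
/t/ — between /u/ and /u/; rule 1 does not apply here → [t].
Rule 2 applies to /u/ (between /t/ and /d/: before a voiced consonant) → [uː].
/u/ (word-final) fails the environment for rule 2, so it stays [u].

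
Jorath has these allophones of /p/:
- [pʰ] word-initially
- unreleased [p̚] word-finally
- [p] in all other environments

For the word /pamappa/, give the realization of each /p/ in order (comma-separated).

[pʰ], [p], [p]

Occurrence 1 (position 1): word-initially → [pʰ].
Occurrence 2 (position 5): no conditioning environment matches → elsewhere allophone [p].
Occurrence 3 (position 6): no conditioning environment matches → elsewhere allophone [p].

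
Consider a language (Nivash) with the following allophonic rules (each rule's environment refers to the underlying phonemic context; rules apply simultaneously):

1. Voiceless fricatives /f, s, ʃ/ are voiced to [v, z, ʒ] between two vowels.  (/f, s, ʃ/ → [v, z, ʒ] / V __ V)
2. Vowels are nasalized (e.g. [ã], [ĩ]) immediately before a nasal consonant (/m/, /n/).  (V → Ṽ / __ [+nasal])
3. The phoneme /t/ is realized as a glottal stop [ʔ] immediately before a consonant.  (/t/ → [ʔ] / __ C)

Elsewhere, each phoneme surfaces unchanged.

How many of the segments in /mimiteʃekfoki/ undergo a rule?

Segments that undergo a rule: /i/ → [ĩ] (rule 2); /ʃ/ → [ʒ] (rule 1).
All other segments surface unchanged.

2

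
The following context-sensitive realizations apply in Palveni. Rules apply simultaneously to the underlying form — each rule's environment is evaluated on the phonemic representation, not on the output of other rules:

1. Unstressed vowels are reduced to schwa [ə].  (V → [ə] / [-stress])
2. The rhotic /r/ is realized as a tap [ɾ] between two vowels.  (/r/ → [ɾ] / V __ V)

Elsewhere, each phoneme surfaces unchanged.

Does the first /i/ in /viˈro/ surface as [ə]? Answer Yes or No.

Yes

/i/ meets the environment for rule 1 (in an unstressed syllable) → [ə].
The actual realization is [ə], which matches [ə].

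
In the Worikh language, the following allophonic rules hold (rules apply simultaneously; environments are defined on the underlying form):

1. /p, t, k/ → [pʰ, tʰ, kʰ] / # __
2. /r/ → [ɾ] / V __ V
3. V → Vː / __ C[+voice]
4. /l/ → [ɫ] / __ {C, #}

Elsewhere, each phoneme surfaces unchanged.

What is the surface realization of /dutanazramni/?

[dutaːnaːzraːmni]

/d/ — not in any rule's target class → [d].
/u/ (between /d/ and /t/): rule 3 targets it, but not before a voiced consonant → unchanged [u].
/t/ (between /u/ and /a/) fails the environment for rule 1, so it stays [t].
/a/ meets the environment for rule 3 (before a voiced consonant) → [aː].
/n/ stays [n].
/a/ — between /n/ and /z/, before a voiced consonant — surfaces as [aː] (rule 3).
/z/ stays [z].
/r/ (between /z/ and /a/) is in the target of rule 2 but the environment (between two vowels) is not met → [r].
/a/ (between /r/ and /m/) occurs before a voiced consonant → [aː] by rule 3.
/m/ (between /a/ and /n/): no rule targets it → [m].
/n/ — not in any rule's target class → [n].
/i/ — word-final; rule 3 does not apply here → [i].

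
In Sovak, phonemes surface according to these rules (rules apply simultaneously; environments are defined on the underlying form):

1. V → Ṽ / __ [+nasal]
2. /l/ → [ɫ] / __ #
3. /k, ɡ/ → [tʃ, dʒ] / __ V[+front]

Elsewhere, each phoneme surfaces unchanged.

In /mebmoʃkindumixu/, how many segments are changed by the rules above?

3

Segments that undergo a rule: /k/ → [tʃ] (rule 3); /i/ → [ĩ] (rule 1); /u/ → [ũ] (rule 1).
All other segments surface unchanged.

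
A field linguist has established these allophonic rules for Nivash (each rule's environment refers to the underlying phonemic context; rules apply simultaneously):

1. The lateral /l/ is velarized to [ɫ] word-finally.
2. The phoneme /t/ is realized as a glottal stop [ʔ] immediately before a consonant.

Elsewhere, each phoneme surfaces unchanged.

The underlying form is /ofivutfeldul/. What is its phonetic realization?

/o/ stays [o].
/f/ (between /o/ and /i/) is unaffected → [f].
/i/ stays [i].
/v/ stays [v].
/u/ (between /v/ and /t/): no rule targets it → [u].
/t/ meets the environment for rule 2 (immediately before a consonant) → [ʔ].
/f/ stays [f].
/e/ (between /f/ and /l/) is unaffected → [e].
/l/ — between /e/ and /d/; rule 1 does not apply here → [l].
/d/ (between /l/ and /u/) is unaffected → [d].
/u/ stays [u].
Rule 1 applies to /l/ (word-final: word-finally) → [ɫ].

[ofivuʔfelduɫ]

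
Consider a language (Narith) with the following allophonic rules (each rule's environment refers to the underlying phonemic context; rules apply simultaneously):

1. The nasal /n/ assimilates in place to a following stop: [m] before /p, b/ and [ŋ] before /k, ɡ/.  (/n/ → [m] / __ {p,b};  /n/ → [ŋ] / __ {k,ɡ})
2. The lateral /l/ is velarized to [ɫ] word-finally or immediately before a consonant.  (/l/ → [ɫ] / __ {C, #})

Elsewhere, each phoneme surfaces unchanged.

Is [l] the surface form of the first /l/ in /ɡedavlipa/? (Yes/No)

Yes

/l/ (between /v/ and /i/): rule 2 targets it, but not word-finally or immediately before a consonant → unchanged [l].
The actual realization is [l], which matches [l].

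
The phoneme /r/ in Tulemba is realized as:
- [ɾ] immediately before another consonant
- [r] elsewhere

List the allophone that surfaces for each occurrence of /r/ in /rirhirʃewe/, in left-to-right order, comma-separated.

[r], [ɾ], [ɾ]

Occurrence 1 (position 1): no conditioning environment matches → elsewhere allophone [r].
Occurrence 2 (position 3): immediately before another consonant → [ɾ].
Occurrence 3 (position 6): immediately before another consonant → [ɾ].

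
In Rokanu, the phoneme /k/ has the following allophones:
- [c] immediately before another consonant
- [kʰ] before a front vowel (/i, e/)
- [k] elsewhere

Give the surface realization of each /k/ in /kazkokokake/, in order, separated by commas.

Occurrence 1 (position 1): no conditioning environment matches → elsewhere allophone [k].
Occurrence 2 (position 4): no conditioning environment matches → elsewhere allophone [k].
Occurrence 3 (position 6): no conditioning environment matches → elsewhere allophone [k].
Occurrence 4 (position 8): no conditioning environment matches → elsewhere allophone [k].
Occurrence 5 (position 10): before a front vowel (/i, e/) → [kʰ].

[k], [k], [k], [k], [kʰ]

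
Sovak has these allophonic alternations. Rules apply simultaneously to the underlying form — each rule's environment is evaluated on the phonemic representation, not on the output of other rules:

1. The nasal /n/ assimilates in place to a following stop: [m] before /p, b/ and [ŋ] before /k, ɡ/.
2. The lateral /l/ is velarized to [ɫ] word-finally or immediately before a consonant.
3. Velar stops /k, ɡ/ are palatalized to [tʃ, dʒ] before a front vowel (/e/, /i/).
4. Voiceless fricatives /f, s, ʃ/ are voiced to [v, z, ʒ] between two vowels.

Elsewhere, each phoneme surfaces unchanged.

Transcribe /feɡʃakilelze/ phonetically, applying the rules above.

[feɡʃatʃileɫze]

/f/ (word-initial) is in the target of rule 4 but the environment (between two vowels) is not met → [f].
/e/ (between /f/ and /ɡ/) is unaffected → [e].
/ɡ/ — between /e/ and /ʃ/; rule 3 does not apply here → [ɡ].
/ʃ/ (between /ɡ/ and /a/): rule 4 targets it, but not between two vowels → unchanged [ʃ].
/a/ (between /ʃ/ and /k/) is unaffected → [a].
/k/ (between /a/ and /i/): before a front vowel, so rule 3 applies → [tʃ].
/i/ (between /k/ and /l/): no rule targets it → [i].
/l/ (between /i/ and /e/) fails the environment for rule 2, so it stays [l].
/e/ stays [e].
/l/ (between /e/ and /z/) occurs word-finally or immediately before a consonant → [ɫ] by rule 2.
/z/ stays [z].
/e/ stays [e].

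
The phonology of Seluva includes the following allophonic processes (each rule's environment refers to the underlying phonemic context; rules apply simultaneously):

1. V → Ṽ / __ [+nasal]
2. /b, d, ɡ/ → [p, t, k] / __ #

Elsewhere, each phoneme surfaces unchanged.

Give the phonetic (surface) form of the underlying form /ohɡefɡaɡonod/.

[ohɡefɡaɡõnot]

/o/ (word-initial): rule 1 targets it, but not before a nasal consonant → unchanged [o].
/h/ — not in any rule's target class → [h].
/ɡ/ (between /h/ and /e/) fails the environment for rule 2, so it stays [ɡ].
/e/ (between /ɡ/ and /f/) fails the environment for rule 1, so it stays [e].
/f/ stays [f].
/ɡ/ (between /f/ and /a/) is in the target of rule 2 but the environment (word-finally) is not met → [ɡ].
/a/ (between /ɡ/ and /ɡ/): rule 1 targets it, but not before a nasal consonant → unchanged [a].
/ɡ/ (between /a/ and /o/) fails the environment for rule 2, so it stays [ɡ].
/o/ (between /ɡ/ and /n/): before a nasal consonant, so rule 1 applies → [õ].
/n/ — not in any rule's target class → [n].
/o/ (between /n/ and /d/): rule 1 targets it, but not before a nasal consonant → unchanged [o].
/d/ meets the environment for rule 2 (word-finally) → [t].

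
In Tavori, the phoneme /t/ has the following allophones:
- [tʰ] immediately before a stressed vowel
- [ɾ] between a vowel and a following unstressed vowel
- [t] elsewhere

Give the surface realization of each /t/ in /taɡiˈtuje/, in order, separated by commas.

[t], [tʰ]

Occurrence 1 (position 1): no conditioning environment matches → elsewhere allophone [t].
Occurrence 2 (position 5): immediately before a stressed vowel → [tʰ].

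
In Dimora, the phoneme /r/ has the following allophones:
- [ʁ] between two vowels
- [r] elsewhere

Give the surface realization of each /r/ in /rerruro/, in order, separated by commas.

[r], [r], [r], [ʁ]

Occurrence 1 (position 1): no conditioning environment matches → elsewhere allophone [r].
Occurrence 2 (position 3): no conditioning environment matches → elsewhere allophone [r].
Occurrence 3 (position 4): no conditioning environment matches → elsewhere allophone [r].
Occurrence 4 (position 6): between two vowels → [ʁ].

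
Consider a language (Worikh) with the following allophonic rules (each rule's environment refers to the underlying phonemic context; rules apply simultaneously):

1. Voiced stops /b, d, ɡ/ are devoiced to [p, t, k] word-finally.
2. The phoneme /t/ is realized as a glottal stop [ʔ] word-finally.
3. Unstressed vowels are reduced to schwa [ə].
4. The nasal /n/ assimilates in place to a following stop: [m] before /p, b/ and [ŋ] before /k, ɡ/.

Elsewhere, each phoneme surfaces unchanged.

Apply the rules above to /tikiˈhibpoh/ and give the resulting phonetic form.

[təkəˈhibpəh]

/t/ (word-initial) is in the target of rule 2 but the environment (word-finally) is not met → [t].
/i/ (between /t/ and /k/) occurs in an unstressed syllable → [ə] by rule 3.
/i/ — between /k/ and /h/, in an unstressed syllable — surfaces as [ə] (rule 3).
/i/ (between /h/ and /b/) is in the target of rule 3 but the environment (in an unstressed syllable) is not met → [i].
/b/ (between /i/ and /p/): rule 1 targets it, but not word-finally → unchanged [b].
/o/ meets the environment for rule 3 (in an unstressed syllable) → [ə].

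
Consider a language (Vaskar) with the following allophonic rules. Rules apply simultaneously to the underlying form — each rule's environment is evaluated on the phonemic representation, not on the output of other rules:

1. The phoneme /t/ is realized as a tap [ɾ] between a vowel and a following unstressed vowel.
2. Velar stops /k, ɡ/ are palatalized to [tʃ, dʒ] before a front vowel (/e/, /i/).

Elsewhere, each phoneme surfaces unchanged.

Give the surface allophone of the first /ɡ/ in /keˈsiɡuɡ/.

/ɡ/ (between /i/ and /u/): rule 2 targets it, but not before a front vowel → unchanged [ɡ].

[ɡ]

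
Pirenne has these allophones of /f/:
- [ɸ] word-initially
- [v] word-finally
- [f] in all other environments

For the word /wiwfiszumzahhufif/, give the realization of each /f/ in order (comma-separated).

Occurrence 1 (position 4): no conditioning environment matches → elsewhere allophone [f].
Occurrence 2 (position 15): no conditioning environment matches → elsewhere allophone [f].
Occurrence 3 (position 17): word-finally → [v].

[f], [f], [v]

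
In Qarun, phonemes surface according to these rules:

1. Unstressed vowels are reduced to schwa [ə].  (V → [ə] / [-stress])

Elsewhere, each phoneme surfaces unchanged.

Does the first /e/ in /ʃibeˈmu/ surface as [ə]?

Rule 1 applies to /e/ (between /b/ and /m/: in an unstressed syllable) → [ə].
The actual realization is [ə], which matches [ə].

Yes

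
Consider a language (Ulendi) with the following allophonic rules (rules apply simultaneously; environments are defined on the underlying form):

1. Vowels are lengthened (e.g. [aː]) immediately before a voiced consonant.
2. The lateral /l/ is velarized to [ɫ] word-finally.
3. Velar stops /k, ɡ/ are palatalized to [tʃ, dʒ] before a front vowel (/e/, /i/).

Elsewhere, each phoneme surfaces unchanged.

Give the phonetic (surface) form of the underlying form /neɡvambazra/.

[neːɡvaːmbaːzra]

/n/ (word-initial): no rule targets it → [n].
/e/ meets the environment for rule 1 (before a voiced consonant) → [eː].
/ɡ/ (between /e/ and /v/) is in the target of rule 3 but the environment (before a front vowel) is not met → [ɡ].
/v/ (between /ɡ/ and /a/) is unaffected → [v].
/a/ (between /v/ and /m/): before a voiced consonant, so rule 1 applies → [aː].
/m/ — not in any rule's target class → [m].
/b/ (between /m/ and /a/): no rule targets it → [b].
/a/ meets the environment for rule 1 (before a voiced consonant) → [aː].
/z/ — not in any rule's target class → [z].
/r/ (between /z/ and /a/) is unaffected → [r].
/a/ (word-final): rule 1 targets it, but not before a voiced consonant → unchanged [a].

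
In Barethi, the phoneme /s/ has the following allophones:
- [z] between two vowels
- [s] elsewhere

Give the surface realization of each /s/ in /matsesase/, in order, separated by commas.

[s], [z], [z]

Occurrence 1 (position 4): no conditioning environment matches → elsewhere allophone [s].
Occurrence 2 (position 6): between two vowels → [z].
Occurrence 3 (position 8): between two vowels → [z].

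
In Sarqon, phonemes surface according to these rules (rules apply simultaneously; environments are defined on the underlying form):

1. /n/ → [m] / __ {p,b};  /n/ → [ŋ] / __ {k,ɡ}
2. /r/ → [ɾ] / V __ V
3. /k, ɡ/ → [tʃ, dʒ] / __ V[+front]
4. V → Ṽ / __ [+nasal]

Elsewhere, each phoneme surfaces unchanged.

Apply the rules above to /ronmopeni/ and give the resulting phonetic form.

[rõnmopẽni]

/r/ (word-initial) is in the target of rule 2 but the environment (between two vowels) is not met → [r].
/o/ (between /r/ and /n/) occurs before a nasal consonant → [õ] by rule 4.
/n/ (between /o/ and /m/) is in the target of rule 1 but the environment (before a labial or velar stop) is not met → [n].
/m/ — not in any rule's target class → [m].
/o/ (between /m/ and /p/) fails the environment for rule 4, so it stays [o].
/p/ (between /o/ and /e/) is unaffected → [p].
/e/ (between /p/ and /n/) occurs before a nasal consonant → [ẽ] by rule 4.
/n/ — between /e/ and /i/; rule 1 does not apply here → [n].
/i/ (word-final) fails the environment for rule 4, so it stays [i].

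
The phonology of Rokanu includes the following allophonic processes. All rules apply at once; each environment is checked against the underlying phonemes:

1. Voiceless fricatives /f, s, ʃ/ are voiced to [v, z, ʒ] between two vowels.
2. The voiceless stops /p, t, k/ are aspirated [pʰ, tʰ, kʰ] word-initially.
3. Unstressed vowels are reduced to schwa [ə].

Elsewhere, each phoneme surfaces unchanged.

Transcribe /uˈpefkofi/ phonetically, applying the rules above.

/u/ meets the environment for rule 3 (in an unstressed syllable) → [ə].
/p/ (between /u/ and /e/): rule 2 targets it, but not word-initially → unchanged [p].
/e/ (between /p/ and /f/) is in the target of rule 3 but the environment (in an unstressed syllable) is not met → [e].
/f/ — between /e/ and /k/; rule 1 does not apply here → [f].
/k/ (between /f/ and /o/) is in the target of rule 2 but the environment (word-initially) is not met → [k].
/o/ (between /k/ and /f/): in an unstressed syllable, so rule 3 applies → [ə].
Rule 1 applies to /f/ (between /o/ and /i/: between two vowels) → [v].
/i/ (word-final): in an unstressed syllable, so rule 3 applies → [ə].

[əˈpefkəvə]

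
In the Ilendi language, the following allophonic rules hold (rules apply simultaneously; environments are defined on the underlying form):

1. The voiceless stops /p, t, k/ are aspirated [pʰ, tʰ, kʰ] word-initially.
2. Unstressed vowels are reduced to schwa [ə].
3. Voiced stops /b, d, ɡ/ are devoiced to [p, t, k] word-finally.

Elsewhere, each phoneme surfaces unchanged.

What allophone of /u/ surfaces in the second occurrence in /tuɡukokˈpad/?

/u/ (between /ɡ/ and /k/): in an unstressed syllable, so rule 2 applies → [ə].

[ə]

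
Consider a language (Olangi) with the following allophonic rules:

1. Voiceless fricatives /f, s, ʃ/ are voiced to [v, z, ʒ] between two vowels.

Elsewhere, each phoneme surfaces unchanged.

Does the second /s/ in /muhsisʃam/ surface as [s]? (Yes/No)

/s/ — between /i/ and /ʃ/; rule 1 does not apply here → [s].
The actual realization is [s], which matches [s].

Yes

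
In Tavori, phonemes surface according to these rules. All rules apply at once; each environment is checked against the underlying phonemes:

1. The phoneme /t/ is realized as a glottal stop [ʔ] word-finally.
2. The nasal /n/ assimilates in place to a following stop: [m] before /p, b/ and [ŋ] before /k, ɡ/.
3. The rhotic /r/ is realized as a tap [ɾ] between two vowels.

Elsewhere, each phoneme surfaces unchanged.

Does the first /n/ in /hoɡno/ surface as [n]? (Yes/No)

/n/ (between /ɡ/ and /o/): rule 2 targets it, but not before a labial or velar stop → unchanged [n].
The actual realization is [n], which matches [n].

Yes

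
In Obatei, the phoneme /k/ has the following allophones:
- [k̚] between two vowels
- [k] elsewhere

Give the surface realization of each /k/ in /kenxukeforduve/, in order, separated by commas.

Occurrence 1 (position 1): no conditioning environment matches → elsewhere allophone [k].
Occurrence 2 (position 6): between two vowels → [k̚].

[k], [k̚]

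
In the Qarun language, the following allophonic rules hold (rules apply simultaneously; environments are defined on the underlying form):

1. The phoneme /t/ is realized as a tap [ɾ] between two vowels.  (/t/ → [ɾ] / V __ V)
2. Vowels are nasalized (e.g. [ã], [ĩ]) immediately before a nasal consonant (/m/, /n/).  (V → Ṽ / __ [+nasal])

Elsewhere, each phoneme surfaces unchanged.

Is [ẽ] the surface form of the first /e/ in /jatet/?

No

/e/ (between /t/ and /t/) is in the target of rule 2 but the environment (before a nasal consonant) is not met → [e].
The actual realization is [e], not [ẽ].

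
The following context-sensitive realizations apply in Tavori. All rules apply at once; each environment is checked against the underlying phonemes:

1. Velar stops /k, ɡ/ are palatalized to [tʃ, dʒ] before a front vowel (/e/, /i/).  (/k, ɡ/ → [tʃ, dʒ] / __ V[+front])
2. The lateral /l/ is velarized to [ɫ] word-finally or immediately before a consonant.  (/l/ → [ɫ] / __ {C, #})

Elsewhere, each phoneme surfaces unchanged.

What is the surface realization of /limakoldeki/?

[limakoɫdetʃi]

/l/ (word-initial) is in the target of rule 2 but the environment (word-finally or immediately before a consonant) is not met → [l].
/i/ — not in any rule's target class → [i].
/m/ — not in any rule's target class → [m].
/a/ (between /m/ and /k/): no rule targets it → [a].
/k/ (between /a/ and /o/) is in the target of rule 1 but the environment (before a front vowel) is not met → [k].
/o/ (between /k/ and /l/): no rule targets it → [o].
/l/ meets the environment for rule 2 (word-finally or immediately before a consonant) → [ɫ].
/d/ (between /l/ and /e/): no rule targets it → [d].
/e/ (between /d/ and /k/) is unaffected → [e].
/k/ (between /e/ and /i/): before a front vowel, so rule 1 applies → [tʃ].
/i/ stays [i].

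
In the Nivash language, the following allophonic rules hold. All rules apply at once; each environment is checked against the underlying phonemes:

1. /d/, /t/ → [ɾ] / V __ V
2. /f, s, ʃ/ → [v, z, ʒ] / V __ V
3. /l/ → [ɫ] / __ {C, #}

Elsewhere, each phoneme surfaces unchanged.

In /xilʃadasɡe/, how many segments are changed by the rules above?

Segments that undergo a rule: /l/ → [ɫ] (rule 3); /d/ → [ɾ] (rule 1).
All other segments surface unchanged.

2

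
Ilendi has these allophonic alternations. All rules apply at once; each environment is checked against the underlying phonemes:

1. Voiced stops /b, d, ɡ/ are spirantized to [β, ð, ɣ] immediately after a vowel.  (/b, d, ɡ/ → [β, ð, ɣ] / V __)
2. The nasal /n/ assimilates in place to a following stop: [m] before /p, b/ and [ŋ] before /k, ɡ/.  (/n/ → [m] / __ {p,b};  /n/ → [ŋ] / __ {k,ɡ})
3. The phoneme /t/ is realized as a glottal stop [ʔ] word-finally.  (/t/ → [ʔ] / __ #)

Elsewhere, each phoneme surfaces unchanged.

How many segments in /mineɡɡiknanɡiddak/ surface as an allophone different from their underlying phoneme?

Segments that undergo a rule: /ɡ/ → [ɣ] (rule 1); /n/ → [ŋ] (rule 2); /d/ → [ð] (rule 1).
All other segments surface unchanged.

3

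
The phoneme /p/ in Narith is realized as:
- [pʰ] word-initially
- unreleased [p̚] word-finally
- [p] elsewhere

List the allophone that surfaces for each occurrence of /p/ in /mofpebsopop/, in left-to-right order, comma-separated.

Occurrence 1 (position 4): no conditioning environment matches → elsewhere allophone [p].
Occurrence 2 (position 9): no conditioning environment matches → elsewhere allophone [p].
Occurrence 3 (position 11): word-finally → [p̚].

[p], [p], [p̚]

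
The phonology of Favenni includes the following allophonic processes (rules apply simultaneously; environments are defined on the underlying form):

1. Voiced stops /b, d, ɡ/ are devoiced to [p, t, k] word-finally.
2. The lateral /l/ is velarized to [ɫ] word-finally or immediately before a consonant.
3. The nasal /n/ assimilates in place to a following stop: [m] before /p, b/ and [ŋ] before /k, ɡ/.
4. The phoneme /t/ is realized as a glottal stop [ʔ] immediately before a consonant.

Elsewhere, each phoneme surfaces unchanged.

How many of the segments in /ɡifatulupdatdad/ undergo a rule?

Segments that undergo a rule: /t/ → [ʔ] (rule 4); /d/ → [t] (rule 1).
All other segments surface unchanged.

2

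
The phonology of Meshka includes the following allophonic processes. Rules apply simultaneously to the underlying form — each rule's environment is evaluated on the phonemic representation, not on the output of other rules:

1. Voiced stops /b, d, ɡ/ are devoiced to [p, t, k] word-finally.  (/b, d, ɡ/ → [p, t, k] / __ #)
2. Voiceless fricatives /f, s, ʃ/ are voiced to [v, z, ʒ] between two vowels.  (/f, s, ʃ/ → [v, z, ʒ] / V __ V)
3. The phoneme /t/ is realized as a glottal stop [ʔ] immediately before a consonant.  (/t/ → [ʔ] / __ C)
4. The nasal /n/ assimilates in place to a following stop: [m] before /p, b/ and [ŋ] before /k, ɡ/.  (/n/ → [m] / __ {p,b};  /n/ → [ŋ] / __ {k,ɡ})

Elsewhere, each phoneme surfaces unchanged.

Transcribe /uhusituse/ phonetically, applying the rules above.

[uhuzituze]

/u/ (word-initial) is unaffected → [u].
/h/ stays [h].
/u/ stays [u].
/s/ meets the environment for rule 2 (between two vowels) → [z].
/i/ (between /s/ and /t/): no rule targets it → [i].
/t/ (between /i/ and /u/) is in the target of rule 3 but the environment (immediately before a consonant) is not met → [t].
/u/ — not in any rule's target class → [u].
/s/ — between /u/ and /e/, between two vowels — surfaces as [z] (rule 2).
/e/ stays [e].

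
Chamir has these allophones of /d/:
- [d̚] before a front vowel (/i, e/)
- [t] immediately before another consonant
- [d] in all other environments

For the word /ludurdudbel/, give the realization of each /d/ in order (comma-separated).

Occurrence 1 (position 3): no conditioning environment matches → elsewhere allophone [d].
Occurrence 2 (position 6): no conditioning environment matches → elsewhere allophone [d].
Occurrence 3 (position 8): immediately before another consonant → [t].

[d], [d], [t]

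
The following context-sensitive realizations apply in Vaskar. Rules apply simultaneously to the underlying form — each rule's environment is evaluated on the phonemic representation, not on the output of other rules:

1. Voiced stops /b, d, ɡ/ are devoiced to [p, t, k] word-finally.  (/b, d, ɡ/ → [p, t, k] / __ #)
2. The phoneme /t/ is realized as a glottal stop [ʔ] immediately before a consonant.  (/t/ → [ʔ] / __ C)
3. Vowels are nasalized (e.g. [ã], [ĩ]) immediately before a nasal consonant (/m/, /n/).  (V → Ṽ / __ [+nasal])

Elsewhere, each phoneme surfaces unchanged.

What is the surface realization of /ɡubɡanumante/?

[ɡubɡãnũmãnte]

/ɡ/ (word-initial) is in the target of rule 1 but the environment (word-finally) is not met → [ɡ].
/u/ (between /ɡ/ and /b/): rule 3 targets it, but not before a nasal consonant → unchanged [u].
/b/ — between /u/ and /ɡ/; rule 1 does not apply here → [b].
/ɡ/ (between /b/ and /a/) is in the target of rule 1 but the environment (word-finally) is not met → [ɡ].
/a/ meets the environment for rule 3 (before a nasal consonant) → [ã].
/n/ stays [n].
/u/ (between /n/ and /m/): before a nasal consonant, so rule 3 applies → [ũ].
/m/ (between /u/ and /a/): no rule targets it → [m].
/a/ — between /m/ and /n/, before a nasal consonant — surfaces as [ã] (rule 3).
/n/ stays [n].
/t/ (between /n/ and /e/) is in the target of rule 2 but the environment (immediately before a consonant) is not met → [t].
/e/ (word-final) is in the target of rule 3 but the environment (before a nasal consonant) is not met → [e].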